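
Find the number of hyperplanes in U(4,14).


Hyperplanes of U(4,14) are flats of rank 3.
In a uniform matroid, these are exactly the (3)-element subsets.
Count = C(14,3) = (14 * 13 * 12) / (1 * 2 * 3) = 364.

364


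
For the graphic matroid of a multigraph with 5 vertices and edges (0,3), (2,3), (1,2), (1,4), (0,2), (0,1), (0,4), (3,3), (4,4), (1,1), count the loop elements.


In a graphic matroid, a loop is a self-loop edge (u,u) with rank 0.
Examining all 10 edges for self-loops...
Self-loops found: (3,3), (4,4), (1,1)
Number of loops = 3.

3


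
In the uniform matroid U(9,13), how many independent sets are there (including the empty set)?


Independent sets of U(9,13) are all subsets of size <= 9.
Count = (13 choose 0) + (13 choose 1) + (13 choose 2) + (13 choose 3) + (13 choose 4) + (13 choose 5) + (13 choose 6) + (13 choose 7) + (13 choose 8) + (13 choose 9)
     = 1 + 13 + 78 + 286 + 715 + 1287 + 1716 + 1716 + 1287 + 715
     = 7814.

7814


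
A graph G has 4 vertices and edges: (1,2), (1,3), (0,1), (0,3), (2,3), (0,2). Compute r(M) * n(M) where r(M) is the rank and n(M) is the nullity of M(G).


r(M) = |V| - c = 4 - 1 = 3.
nullity = |E| - r(M) = 6 - 3 = 3.
Product = 3 * 3 = 9.

9


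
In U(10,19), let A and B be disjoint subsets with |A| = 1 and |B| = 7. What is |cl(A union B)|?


|A union B| = 1 + 7 = 8 (disjoint).
In U(10,19), cl(S) = S if |S| < 10, else cl(S) = E.
Since 8 < 10, cl(A union B) = A union B.
|cl(A union B)| = 8.

8


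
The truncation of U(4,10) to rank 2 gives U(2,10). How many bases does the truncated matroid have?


Truncating U(4,10) to rank 2 gives U(2,10).
Bases of U(2,10) are all 2-element subsets of 10 elements.
Number of bases = C(10,2) = (10 * 9) / (1 * 2) = 45.

45


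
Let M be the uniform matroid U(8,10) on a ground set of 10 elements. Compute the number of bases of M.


Bases of U(8,10) are all 8-element subsets of the 10-element ground set.
Number of bases = C(10,8).
(10 choose 8) = 45.

45


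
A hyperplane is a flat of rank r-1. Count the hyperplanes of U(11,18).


Hyperplanes of U(11,18) are flats of rank 10.
In a uniform matroid, these are exactly the (10)-element subsets.
Count = C(18,10) = 43758.

43758


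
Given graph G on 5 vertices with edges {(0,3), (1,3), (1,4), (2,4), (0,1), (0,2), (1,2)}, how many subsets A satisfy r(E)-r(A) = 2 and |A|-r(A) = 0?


R(x,y) = sum over A in 2^E of x^(r(E)-r(A)) * y^(|A|-r(A)).
G has 5 vertices, 7 edges. r(E) = 4.
Enumerate all 2^7 = 128 subsets.
Count subsets with r(E)-r(A)=2 and |A|-r(A)=0: 21.

21


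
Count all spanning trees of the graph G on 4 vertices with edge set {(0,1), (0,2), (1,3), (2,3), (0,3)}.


By Kirchhoff's matrix tree theorem, the number of spanning trees equals
the determinant of any cofactor of the Laplacian matrix L.
G has 4 vertices and 5 edges.
Computing the (3 x 3) cofactor determinant gives 8.

8


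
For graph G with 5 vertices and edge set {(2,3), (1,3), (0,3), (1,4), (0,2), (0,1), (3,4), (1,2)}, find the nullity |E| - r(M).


Cycle rank (nullity) = |E| - r(M) = |E| - (|V| - c).
|E| = 8, |V| = 5, c = 1.
Nullity = 8 - (5 - 1) = 8 - 4 = 4.

4


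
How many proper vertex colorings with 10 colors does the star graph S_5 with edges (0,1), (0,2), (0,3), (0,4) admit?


P(tree, k) = k * (k-1)^(4) for any tree on 5 vertices.
P(10) = 10 * 9^4 = 10 * 6561 = 65610.

65610


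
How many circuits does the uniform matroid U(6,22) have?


In U(6,22), circuits are the (7)-element subsets.
Any set of 7 elements is dependent, and removing any one element gives
an independent set of size 6, so it is a minimal dependent set.
Number of circuits = C(22,7) = 170544.

170544


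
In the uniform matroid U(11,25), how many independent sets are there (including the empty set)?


Independent sets of U(11,25) are all subsets of size <= 11.
Count = (25 choose 0) + (25 choose 1) + (25 choose 2) + (25 choose 3) + (25 choose 4) + (25 choose 5) + (25 choose 6) + (25 choose 7) + (25 choose 8) + (25 choose 9) + (25 choose 10) + (25 choose 11)
     = 1 + 25 + 300 + 2300 + 12650 + 53130 + 177100 + 480700 + 1081575 + 2042975 + 3268760 + 4457400
     = 11576916.

11576916


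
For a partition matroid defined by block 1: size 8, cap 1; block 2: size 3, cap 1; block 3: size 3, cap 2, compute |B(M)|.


A basis picks exactly ci elements from block i.
Number of bases = product of C(|Si|, ci).
= C(8,1) * C(3,1) * C(3,2)
= 8 * 3 * 3
= 72.

72


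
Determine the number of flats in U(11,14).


Flats of U(11,14): every subset of size < 11 is a flat, plus E itself.
Count = (14 choose 0) + (14 choose 1) + (14 choose 2) + (14 choose 3) + (14 choose 4) + (14 choose 5) + (14 choose 6) + (14 choose 7) + (14 choose 8) + (14 choose 9) + (14 choose 10) + 1
     = 1 + 14 + 91 + 364 + 1001 + 2002 + 3003 + 3432 + 3003 + 2002 + 1001 + 1
     = 15915.

15915


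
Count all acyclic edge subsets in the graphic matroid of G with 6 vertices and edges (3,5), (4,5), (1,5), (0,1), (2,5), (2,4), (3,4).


An independent set in a graphic matroid is an acyclic edge subset.
G has 6 vertices and 7 edges.
Enumerate all 2^7 = 128 subsets, checking for acyclicity.
Total independent sets = 96.

96


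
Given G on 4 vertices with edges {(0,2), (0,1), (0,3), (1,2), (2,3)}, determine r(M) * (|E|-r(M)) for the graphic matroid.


r(M) = |V| - c = 4 - 1 = 3.
nullity = |E| - r(M) = 5 - 3 = 2.
Product = 3 * 2 = 6.

6


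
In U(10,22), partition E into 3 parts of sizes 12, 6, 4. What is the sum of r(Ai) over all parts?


r(Ai) = min(|Ai|, 10) for each part.
Sum = min(12,10) + min(6,10) + min(4,10)
    = 10 + 6 + 4
    = 20.

20


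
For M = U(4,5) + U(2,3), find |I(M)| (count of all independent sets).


For a direct sum, |I(M1+M2)| = |I(M1)| * |I(M2)|.
|I(U(4,5))| = sum C(5,k) for k=0..4 = 31.
|I(U(2,3))| = sum C(3,k) for k=0..2 = 7.
Total = 31 * 7 = 217.

217


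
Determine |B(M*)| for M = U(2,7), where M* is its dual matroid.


The dual of U(r,n) is U(n-r, n) = U(5,7).
Bases of U(5,7) are all (5)-element subsets.
|B(M*)| = (7 choose 5) = 21.

21


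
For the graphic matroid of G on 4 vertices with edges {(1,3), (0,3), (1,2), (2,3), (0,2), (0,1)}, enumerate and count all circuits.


A circuit in a graphic matroid = edge set of a simple cycle.
G has 4 vertices and 6 edges.
Enumerating all minimal edge subsets forming cycles...
Total circuits found: 7.

7


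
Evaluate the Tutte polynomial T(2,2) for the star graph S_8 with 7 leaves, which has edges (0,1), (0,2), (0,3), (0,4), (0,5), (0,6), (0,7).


A star on 8 vertices is a tree with 7 edges.
T(x,y) = x^(7) for any tree.
T(2,2) = 2^7 = 128.

128


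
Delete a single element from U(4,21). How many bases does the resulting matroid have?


Deleting e from U(4,21) gives U(4,20) since n > r.
Bases of U(4,20) = (20 choose 4) = 4845.

4845


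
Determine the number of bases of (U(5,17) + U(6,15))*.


(M1+M2)* = M1* + M2*.
M1* = U(12,17), bases: C(17,12) = 6188.
M2* = U(9,15), bases: C(15,9) = 5005.
|B(M*)| = 6188 * 5005 = 30970940.

30970940


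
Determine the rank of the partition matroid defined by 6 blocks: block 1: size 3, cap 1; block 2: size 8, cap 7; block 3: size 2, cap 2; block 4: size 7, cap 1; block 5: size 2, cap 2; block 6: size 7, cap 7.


Rank of a partition matroid = sum of min(|Si|, ci) for each block.
= min(3,1) + min(8,7) + min(2,2) + min(7,1) + min(2,2) + min(7,7)
= 1 + 7 + 2 + 1 + 2 + 7
= 20.

20


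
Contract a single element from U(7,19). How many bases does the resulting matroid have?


Contracting e from U(7,19) gives U(6,18).
Bases of U(6,18) = C(18,6) = 18! / (6! * 12!) = 18564.

18564


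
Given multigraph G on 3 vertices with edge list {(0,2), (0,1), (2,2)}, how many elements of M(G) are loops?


In a graphic matroid, a loop is a self-loop edge (u,u) with rank 0.
Examining all 3 edges for self-loops...
Self-loops found: (2,2)
Number of loops = 1.

1


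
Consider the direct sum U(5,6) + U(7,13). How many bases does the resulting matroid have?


Bases of a direct sum M1 + M2: |B| = |B(M1)| * |B(M2)|.
|B(U(5,6))| = C(6,5) = 6.
|B(U(7,13))| = C(13,7) = 1716.
Total bases = 6 * 1716 = 10296.

10296


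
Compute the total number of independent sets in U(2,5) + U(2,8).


For a direct sum, |I(M1+M2)| = |I(M1)| * |I(M2)|.
|I(U(2,5))| = sum C(5,k) for k=0..2 = 16.
|I(U(2,8))| = sum C(8,k) for k=0..2 = 37.
Total = 16 * 37 = 592.

592


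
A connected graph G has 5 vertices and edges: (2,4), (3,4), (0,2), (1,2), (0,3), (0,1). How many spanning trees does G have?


By Kirchhoff's matrix tree theorem, the number of spanning trees equals
the determinant of any cofactor of the Laplacian matrix L.
G has 5 vertices and 6 edges.
Computing the (4 x 4) cofactor determinant gives 11.

11


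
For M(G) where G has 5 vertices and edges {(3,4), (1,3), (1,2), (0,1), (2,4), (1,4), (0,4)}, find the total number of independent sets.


An independent set in a graphic matroid is an acyclic edge subset.
G has 5 vertices and 7 edges.
Enumerate all 2^7 = 128 subsets, checking for acyclicity.
Total independent sets = 81.

81


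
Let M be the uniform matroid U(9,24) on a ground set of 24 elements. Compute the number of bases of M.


Bases of U(9,24) are all 9-element subsets of the 24-element ground set.
Number of bases = C(24,9).
C(24,9) = 24! / (9! * 15!) = 1307504.

1307504


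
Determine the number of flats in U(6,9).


Flats of U(6,9): every subset of size < 6 is a flat, plus E itself.
Count = (9 choose 0) + (9 choose 1) + (9 choose 2) + (9 choose 3) + (9 choose 4) + (9 choose 5) + 1
     = 1 + 9 + 36 + 84 + 126 + 126 + 1
     = 383.

383


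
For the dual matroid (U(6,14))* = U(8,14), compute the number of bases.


The dual of U(r,n) is U(n-r, n) = U(8,14).
Bases of U(8,14) are all (8)-element subsets.
|B(M*)| = C(14,8) = 3003.

3003


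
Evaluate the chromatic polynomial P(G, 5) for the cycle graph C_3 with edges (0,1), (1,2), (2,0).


P(C_3, k) = (k-1)^3 + (-1)^3*(k-1).
P(5) = (4)^3 - 4
= 64 - 4 = 60.

60


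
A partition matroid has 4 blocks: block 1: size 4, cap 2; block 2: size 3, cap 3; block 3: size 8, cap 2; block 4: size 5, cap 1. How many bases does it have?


A basis picks exactly ci elements from block i.
Number of bases = product of C(|Si|, ci).
= C(4,2) * C(3,3) * C(8,2) * C(5,1)
= 6 * 1 * 28 * 5
= 840.

840


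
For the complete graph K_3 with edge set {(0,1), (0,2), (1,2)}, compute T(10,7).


T(K_3; x,y) = x^2 + x + y.
T(10,7) = 100 + 10 + 7 = 117.

117


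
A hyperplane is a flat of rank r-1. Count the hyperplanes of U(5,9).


Hyperplanes of U(5,9) are flats of rank 4.
In a uniform matroid, these are exactly the (4)-element subsets.
Count = (9 choose 4) = 126.

126


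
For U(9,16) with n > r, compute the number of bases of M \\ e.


Deleting e from U(9,16) gives U(9,15) since n > r.
Bases of U(9,15) = (15 choose 9) = 5005.

5005


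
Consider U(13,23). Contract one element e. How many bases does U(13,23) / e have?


Contracting e from U(13,23) gives U(12,22).
Bases of U(12,22) = C(22,12) = 646646.

646646


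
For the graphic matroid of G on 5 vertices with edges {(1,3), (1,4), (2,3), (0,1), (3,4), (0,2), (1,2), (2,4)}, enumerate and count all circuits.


A circuit in a graphic matroid = edge set of a simple cycle.
G has 5 vertices and 8 edges.
Enumerating all minimal edge subsets forming cycles...
Total circuits found: 12.

12


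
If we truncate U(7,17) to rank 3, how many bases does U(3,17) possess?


Truncating U(7,17) to rank 3 gives U(3,17).
Bases of U(3,17) are all 3-element subsets of 17 elements.
Number of bases = (17 choose 3) = 680.

680


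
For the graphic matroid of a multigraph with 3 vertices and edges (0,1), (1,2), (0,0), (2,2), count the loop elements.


In a graphic matroid, a loop is a self-loop edge (u,u) with rank 0.
Examining all 4 edges for self-loops...
Self-loops found: (0,0), (2,2)
Number of loops = 2.

2


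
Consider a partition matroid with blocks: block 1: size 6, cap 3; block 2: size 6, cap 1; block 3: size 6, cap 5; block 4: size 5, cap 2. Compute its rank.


Rank of a partition matroid = sum of min(|Si|, ci) for each block.
= min(6,3) + min(6,1) + min(6,5) + min(5,2)
= 3 + 1 + 5 + 2
= 11.

11


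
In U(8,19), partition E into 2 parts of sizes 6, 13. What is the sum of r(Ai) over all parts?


r(Ai) = min(|Ai|, 8) for each part.
Sum = min(6,8) + min(13,8)
    = 6 + 8
    = 14.

14


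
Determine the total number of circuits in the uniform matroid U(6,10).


In U(6,10), circuits are the (7)-element subsets.
Any set of 7 elements is dependent, and removing any one element gives
an independent set of size 6, so it is a minimal dependent set.
Number of circuits = C(10,7) = 120.

120


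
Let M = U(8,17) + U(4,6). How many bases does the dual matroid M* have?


(M1+M2)* = M1* + M2*.
M1* = U(9,17), bases: C(17,9) = 24310.
M2* = U(2,6), bases: C(6,2) = 15.
|B(M*)| = 24310 * 15 = 364650.

364650


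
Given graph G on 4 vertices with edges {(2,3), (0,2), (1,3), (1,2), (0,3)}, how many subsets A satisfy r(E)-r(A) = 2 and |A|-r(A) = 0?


R(x,y) = sum over A in 2^E of x^(r(E)-r(A)) * y^(|A|-r(A)).
G has 4 vertices, 5 edges. r(E) = 3.
Enumerate all 2^5 = 32 subsets.
Count subsets with r(E)-r(A)=2 and |A|-r(A)=0: 5.

5


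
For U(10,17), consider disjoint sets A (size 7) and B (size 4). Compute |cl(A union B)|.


|A union B| = 7 + 4 = 11 (disjoint).
In U(10,17), cl(S) = S if |S| < 10, else cl(S) = E.
Since 11 >= 10, cl(A union B) = E.
|cl(A union B)| = 17.

17


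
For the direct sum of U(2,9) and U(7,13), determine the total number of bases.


Bases of a direct sum M1 + M2: |B| = |B(M1)| * |B(M2)|.
|B(U(2,9))| = C(9,2) = 36.
|B(U(7,13))| = C(13,7) = 1716.
Total bases = 36 * 1716 = 61776.

61776


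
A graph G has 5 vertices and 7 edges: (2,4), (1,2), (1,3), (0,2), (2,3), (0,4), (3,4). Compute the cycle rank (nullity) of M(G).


Cycle rank (nullity) = |E| - r(M) = |E| - (|V| - c).
|E| = 7, |V| = 5, c = 1.
Nullity = 7 - (5 - 1) = 7 - 4 = 3.

3


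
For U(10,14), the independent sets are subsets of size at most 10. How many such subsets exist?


Independent sets of U(10,14) are all subsets of size <= 10.
Count = (14 choose 0) + (14 choose 1) + (14 choose 2) + (14 choose 3) + (14 choose 4) + (14 choose 5) + (14 choose 6) + (14 choose 7) + (14 choose 8) + (14 choose 9) + (14 choose 10)
     = 1 + 14 + 91 + 364 + 1001 + 2002 + 3003 + 3432 + 3003 + 2002 + 1001
     = 15914.

15914


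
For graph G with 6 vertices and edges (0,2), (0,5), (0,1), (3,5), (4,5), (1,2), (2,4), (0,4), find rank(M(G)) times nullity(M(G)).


r(M) = |V| - c = 6 - 1 = 5.
nullity = |E| - r(M) = 8 - 5 = 3.
Product = 5 * 3 = 15.

15


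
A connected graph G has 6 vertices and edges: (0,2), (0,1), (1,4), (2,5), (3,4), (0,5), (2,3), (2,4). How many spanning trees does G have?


By Kirchhoff's matrix tree theorem, the number of spanning trees equals
the determinant of any cofactor of the Laplacian matrix L.
G has 6 vertices and 8 edges.
Computing the (5 x 5) cofactor determinant gives 30.

30


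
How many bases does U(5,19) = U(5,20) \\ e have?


Deleting e from U(5,20) gives U(5,19) since n > r.
Bases of U(5,19) = (19 choose 5) = 11628.

11628


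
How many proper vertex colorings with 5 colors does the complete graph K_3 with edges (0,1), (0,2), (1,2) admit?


P(K_3, k) = k(k-1)(k-2)...(k-2).
P(5) = (5) * (4) * (3) = 60.

60


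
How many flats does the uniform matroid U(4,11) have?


Flats of U(4,11): every subset of size < 4 is a flat, plus E itself.
Count = C(11,0) + C(11,1) + C(11,2) + C(11,3) + 1
     = 1 + 11 + 55 + 165 + 1
     = 233.

233


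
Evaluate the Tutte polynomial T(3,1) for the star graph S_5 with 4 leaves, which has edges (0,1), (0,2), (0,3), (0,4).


A star on 5 vertices is a tree with 4 edges.
T(x,y) = x^(4) for any tree.
T(3,1) = 3^4 = 81.

81


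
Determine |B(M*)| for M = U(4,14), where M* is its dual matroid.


The dual of U(r,n) is U(n-r, n) = U(10,14).
Bases of U(10,14) are all (10)-element subsets.
|B(M*)| = (14 choose 10) = 1001.

1001


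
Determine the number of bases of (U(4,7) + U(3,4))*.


(M1+M2)* = M1* + M2*.
M1* = U(3,7), bases: C(7,3) = 35.
M2* = U(1,4), bases: C(4,1) = 4.
|B(M*)| = 35 * 4 = 140.

140


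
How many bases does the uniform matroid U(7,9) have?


Bases of U(7,9) are all 7-element subsets of the 9-element ground set.
Number of bases = C(9,7).
C(9,7) = 36.

36


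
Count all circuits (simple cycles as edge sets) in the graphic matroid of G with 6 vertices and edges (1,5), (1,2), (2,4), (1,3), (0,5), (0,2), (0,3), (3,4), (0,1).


A circuit in a graphic matroid = edge set of a simple cycle.
G has 6 vertices and 9 edges.
Enumerating all minimal edge subsets forming cycles...
Total circuits found: 12.

12


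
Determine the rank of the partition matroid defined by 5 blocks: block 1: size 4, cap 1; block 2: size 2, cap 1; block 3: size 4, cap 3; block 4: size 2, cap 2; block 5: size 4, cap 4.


Rank of a partition matroid = sum of min(|Si|, ci) for each block.
= min(4,1) + min(2,1) + min(4,3) + min(2,2) + min(4,4)
= 1 + 1 + 3 + 2 + 4
= 11.

11


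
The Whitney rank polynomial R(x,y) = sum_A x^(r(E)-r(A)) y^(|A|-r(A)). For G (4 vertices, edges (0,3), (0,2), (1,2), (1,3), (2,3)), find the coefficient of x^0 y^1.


R(x,y) = sum over A in 2^E of x^(r(E)-r(A)) * y^(|A|-r(A)).
G has 4 vertices, 5 edges. r(E) = 3.
Enumerate all 2^5 = 32 subsets.
Count subsets with r(E)-r(A)=0 and |A|-r(A)=1: 5.

5


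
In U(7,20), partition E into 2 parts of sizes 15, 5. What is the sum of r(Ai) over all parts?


r(Ai) = min(|Ai|, 7) for each part.
Sum = min(15,7) + min(5,7)
    = 7 + 5
    = 12.

12


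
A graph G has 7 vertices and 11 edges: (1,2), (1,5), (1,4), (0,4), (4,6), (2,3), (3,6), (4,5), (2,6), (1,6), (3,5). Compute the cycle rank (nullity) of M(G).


Cycle rank (nullity) = |E| - r(M) = |E| - (|V| - c).
|E| = 11, |V| = 7, c = 1.
Nullity = 11 - (7 - 1) = 11 - 6 = 5.

5


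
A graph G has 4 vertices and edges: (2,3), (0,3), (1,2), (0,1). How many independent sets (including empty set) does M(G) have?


An independent set in a graphic matroid is an acyclic edge subset.
G has 4 vertices and 4 edges.
Enumerate all 2^4 = 16 subsets, checking for acyclicity.
Total independent sets = 15.

15


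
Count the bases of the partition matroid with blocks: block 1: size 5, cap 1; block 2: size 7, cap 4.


A basis picks exactly ci elements from block i.
Number of bases = product of C(|Si|, ci).
= C(5,1) * C(7,4)
= 5 * 35
= 175.

175


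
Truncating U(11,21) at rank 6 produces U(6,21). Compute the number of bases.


Truncating U(11,21) to rank 6 gives U(6,21).
Bases of U(6,21) are all 6-element subsets of 21 elements.
Number of bases = (21 choose 6) = 54264.

54264


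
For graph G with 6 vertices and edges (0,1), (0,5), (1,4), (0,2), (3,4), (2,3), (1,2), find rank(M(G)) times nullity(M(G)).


r(M) = |V| - c = 6 - 1 = 5.
nullity = |E| - r(M) = 7 - 5 = 2.
Product = 5 * 2 = 10.

10


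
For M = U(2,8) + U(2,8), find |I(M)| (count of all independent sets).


For a direct sum, |I(M1+M2)| = |I(M1)| * |I(M2)|.
|I(U(2,8))| = sum C(8,k) for k=0..2 = 37.
|I(U(2,8))| = sum C(8,k) for k=0..2 = 37.
Total = 37 * 37 = 1369.

1369


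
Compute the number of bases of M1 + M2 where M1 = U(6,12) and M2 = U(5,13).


Bases of a direct sum M1 + M2: |B| = |B(M1)| * |B(M2)|.
|B(U(6,12))| = C(12,6) = 924.
|B(U(5,13))| = C(13,5) = 1287.
Total bases = 924 * 1287 = 1189188.

1189188


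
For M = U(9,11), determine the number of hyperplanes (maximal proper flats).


Hyperplanes of U(9,11) are flats of rank 8.
In a uniform matroid, these are exactly the (8)-element subsets.
Count = C(11,8) = 165.

165


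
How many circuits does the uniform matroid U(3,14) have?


In U(3,14), circuits are the (4)-element subsets.
Any set of 4 elements is dependent, and removing any one element gives
an independent set of size 3, so it is a minimal dependent set.
Number of circuits = (14 choose 4) = 1001.

1001


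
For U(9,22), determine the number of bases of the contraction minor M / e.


Contracting e from U(9,22) gives U(8,21).
Bases of U(8,21) = (21 choose 8) = 203490.

203490


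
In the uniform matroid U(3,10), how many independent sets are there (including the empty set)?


Independent sets of U(3,10) are all subsets of size <= 3.
Count = C(10,0) + C(10,1) + C(10,2) + C(10,3)
     = 1 + 10 + 45 + 120
     = 176.

176


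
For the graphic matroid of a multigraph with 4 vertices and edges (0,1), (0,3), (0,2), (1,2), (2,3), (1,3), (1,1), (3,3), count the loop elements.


In a graphic matroid, a loop is a self-loop edge (u,u) with rank 0.
Examining all 8 edges for self-loops...
Self-loops found: (1,1), (3,3)
Number of loops = 2.

2


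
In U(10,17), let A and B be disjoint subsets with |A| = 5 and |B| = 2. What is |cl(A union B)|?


|A union B| = 5 + 2 = 7 (disjoint).
In U(10,17), cl(S) = S if |S| < 10, else cl(S) = E.
Since 7 < 10, cl(A union B) = A union B.
|cl(A union B)| = 7.

7


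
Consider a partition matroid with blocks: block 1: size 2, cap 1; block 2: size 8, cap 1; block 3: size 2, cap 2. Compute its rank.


Rank of a partition matroid = sum of min(|Si|, ci) for each block.
= min(2,1) + min(8,1) + min(2,2)
= 1 + 1 + 2
= 4.

4


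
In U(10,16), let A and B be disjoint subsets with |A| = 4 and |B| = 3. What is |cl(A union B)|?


|A union B| = 4 + 3 = 7 (disjoint).
In U(10,16), cl(S) = S if |S| < 10, else cl(S) = E.
Since 7 < 10, cl(A union B) = A union B.
|cl(A union B)| = 7.

7


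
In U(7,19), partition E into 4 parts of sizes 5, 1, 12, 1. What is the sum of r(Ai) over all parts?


r(Ai) = min(|Ai|, 7) for each part.
Sum = min(5,7) + min(1,7) + min(12,7) + min(1,7)
    = 5 + 1 + 7 + 1
    = 14.

14


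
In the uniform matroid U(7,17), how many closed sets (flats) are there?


Flats of U(7,17): every subset of size < 7 is a flat, plus E itself.
Count = C(17,0) + C(17,1) + C(17,2) + C(17,3) + C(17,4) + C(17,5) + C(17,6) + 1
     = 1 + 17 + 136 + 680 + 2380 + 6188 + 12376 + 1
     = 21779.

21779


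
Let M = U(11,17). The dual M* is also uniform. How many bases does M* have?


The dual of U(r,n) is U(n-r, n) = U(6,17).
Bases of U(6,17) are all (6)-element subsets.
|B(M*)| = C(17,6) = 17! / (6! * 11!) = 12376.

12376


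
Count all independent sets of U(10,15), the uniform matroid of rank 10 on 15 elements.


Independent sets of U(10,15) are all subsets of size <= 10.
Count = C(15,0) + C(15,1) + C(15,2) + C(15,3) + C(15,4) + C(15,5) + C(15,6) + C(15,7) + C(15,8) + C(15,9) + C(15,10)
     = 1 + 15 + 105 + 455 + 1365 + 3003 + 5005 + 6435 + 6435 + 5005 + 3003
     = 30827.

30827


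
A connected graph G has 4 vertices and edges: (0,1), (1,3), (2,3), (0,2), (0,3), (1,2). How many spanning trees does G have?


By Kirchhoff's matrix tree theorem, the number of spanning trees equals
the determinant of any cofactor of the Laplacian matrix L.
G has 4 vertices and 6 edges.
Computing the (3 x 3) cofactor determinant gives 16.

16


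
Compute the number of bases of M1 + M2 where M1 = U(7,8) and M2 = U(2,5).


Bases of a direct sum M1 + M2: |B| = |B(M1)| * |B(M2)|.
|B(U(7,8))| = C(8,7) = 8.
|B(U(2,5))| = C(5,2) = 10.
Total bases = 8 * 10 = 80.

80


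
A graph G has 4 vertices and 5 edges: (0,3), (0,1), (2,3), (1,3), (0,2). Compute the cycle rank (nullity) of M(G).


Cycle rank (nullity) = |E| - r(M) = |E| - (|V| - c).
|E| = 5, |V| = 4, c = 1.
Nullity = 5 - (4 - 1) = 5 - 3 = 2.

2


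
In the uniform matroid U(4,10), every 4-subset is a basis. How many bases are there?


Bases of U(4,10) are all 4-element subsets of the 10-element ground set.
Number of bases = C(10,4).
(10 choose 4) = 210.

210


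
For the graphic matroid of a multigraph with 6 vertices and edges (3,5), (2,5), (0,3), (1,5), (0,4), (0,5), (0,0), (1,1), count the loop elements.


In a graphic matroid, a loop is a self-loop edge (u,u) with rank 0.
Examining all 8 edges for self-loops...
Self-loops found: (0,0), (1,1)
Number of loops = 2.

2


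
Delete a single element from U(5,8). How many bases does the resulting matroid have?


Deleting e from U(5,8) gives U(5,7) since n > r.
Bases of U(5,7) = C(7,5) = 7! / (5! * 2!) = 21.

21


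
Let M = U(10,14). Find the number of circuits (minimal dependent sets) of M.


In U(10,14), circuits are the (11)-element subsets.
Any set of 11 elements is dependent, and removing any one element gives
an independent set of size 10, so it is a minimal dependent set.
Number of circuits = (14 choose 11) = 364.

364


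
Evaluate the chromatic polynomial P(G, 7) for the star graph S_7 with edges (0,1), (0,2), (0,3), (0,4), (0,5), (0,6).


P(tree, k) = k * (k-1)^(6) for any tree on 7 vertices.
P(7) = 7 * 6^6 = 7 * 46656 = 326592.

326592


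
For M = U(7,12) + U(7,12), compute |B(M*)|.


(M1+M2)* = M1* + M2*.
M1* = U(5,12), bases: C(12,5) = 792.
M2* = U(5,12), bases: C(12,5) = 792.
|B(M*)| = 792 * 792 = 627264.

627264


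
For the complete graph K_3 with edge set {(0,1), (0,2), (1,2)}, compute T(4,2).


T(K_3; x,y) = x^2 + x + y.
T(4,2) = 16 + 4 + 2 = 22.

22


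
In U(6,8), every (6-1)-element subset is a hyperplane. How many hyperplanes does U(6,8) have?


Hyperplanes of U(6,8) are flats of rank 5.
In a uniform matroid, these are exactly the (5)-element subsets.
Count = (8 choose 5) = 56.

56


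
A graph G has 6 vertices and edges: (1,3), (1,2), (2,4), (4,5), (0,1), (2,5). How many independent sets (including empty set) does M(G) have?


An independent set in a graphic matroid is an acyclic edge subset.
G has 6 vertices and 6 edges.
Enumerate all 2^6 = 64 subsets, checking for acyclicity.
Total independent sets = 56.

56


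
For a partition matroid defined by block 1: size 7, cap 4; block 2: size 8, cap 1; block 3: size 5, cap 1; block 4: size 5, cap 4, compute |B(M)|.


A basis picks exactly ci elements from block i.
Number of bases = product of C(|Si|, ci).
= C(7,4) * C(8,1) * C(5,1) * C(5,4)
= 35 * 8 * 5 * 5
= 7000.

7000


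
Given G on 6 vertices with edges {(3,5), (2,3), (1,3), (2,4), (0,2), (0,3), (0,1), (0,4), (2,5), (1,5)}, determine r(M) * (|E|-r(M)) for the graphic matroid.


r(M) = |V| - c = 6 - 1 = 5.
nullity = |E| - r(M) = 10 - 5 = 5.
Product = 5 * 5 = 25.

25


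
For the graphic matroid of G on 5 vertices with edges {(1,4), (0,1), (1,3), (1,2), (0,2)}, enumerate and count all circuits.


A circuit in a graphic matroid = edge set of a simple cycle.
G has 5 vertices and 5 edges.
Enumerating all minimal edge subsets forming cycles...
Total circuits found: 1.

1


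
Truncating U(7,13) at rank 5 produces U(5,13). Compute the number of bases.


Truncating U(7,13) to rank 5 gives U(5,13).
Bases of U(5,13) are all 5-element subsets of 13 elements.
Number of bases = C(13,5) = 13! / (5! * 8!) = 1287.

1287


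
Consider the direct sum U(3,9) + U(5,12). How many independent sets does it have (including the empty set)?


For a direct sum, |I(M1+M2)| = |I(M1)| * |I(M2)|.
|I(U(3,9))| = sum C(9,k) for k=0..3 = 130.
|I(U(5,12))| = sum C(12,k) for k=0..5 = 1586.
Total = 130 * 1586 = 206180.

206180


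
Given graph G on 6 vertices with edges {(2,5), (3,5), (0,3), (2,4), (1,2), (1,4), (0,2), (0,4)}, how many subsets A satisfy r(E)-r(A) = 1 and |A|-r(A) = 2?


R(x,y) = sum over A in 2^E of x^(r(E)-r(A)) * y^(|A|-r(A)).
G has 6 vertices, 8 edges. r(E) = 5.
Enumerate all 2^8 = 256 subsets.
Count subsets with r(E)-r(A)=1 and |A|-r(A)=2: 4.

4


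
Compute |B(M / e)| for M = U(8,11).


Contracting e from U(8,11) gives U(7,10).
Bases of U(7,10) = C(10,7) = 120.

120


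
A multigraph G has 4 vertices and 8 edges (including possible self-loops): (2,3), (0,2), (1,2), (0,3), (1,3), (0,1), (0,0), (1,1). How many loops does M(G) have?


In a graphic matroid, a loop is a self-loop edge (u,u) with rank 0.
Examining all 8 edges for self-loops...
Self-loops found: (0,0), (1,1)
Number of loops = 2.

2


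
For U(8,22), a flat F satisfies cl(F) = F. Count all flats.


Flats of U(8,22): every subset of size < 8 is a flat, plus E itself.
Count = C(22,0) + C(22,1) + C(22,2) + C(22,3) + C(22,4) + C(22,5) + C(22,6) + C(22,7) + 1
     = 1 + 22 + 231 + 1540 + 7315 + 26334 + 74613 + 170544 + 1
     = 280601.

280601


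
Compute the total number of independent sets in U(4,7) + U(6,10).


For a direct sum, |I(M1+M2)| = |I(M1)| * |I(M2)|.
|I(U(4,7))| = sum C(7,k) for k=0..4 = 99.
|I(U(6,10))| = sum C(10,k) for k=0..6 = 848.
Total = 99 * 848 = 83952.

83952


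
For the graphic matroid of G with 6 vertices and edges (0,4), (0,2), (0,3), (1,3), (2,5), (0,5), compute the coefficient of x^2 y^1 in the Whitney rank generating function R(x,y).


R(x,y) = sum over A in 2^E of x^(r(E)-r(A)) * y^(|A|-r(A)).
G has 6 vertices, 6 edges. r(E) = 5.
Enumerate all 2^6 = 64 subsets.
Count subsets with r(E)-r(A)=2 and |A|-r(A)=1: 3.

3


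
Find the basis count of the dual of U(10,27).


The dual of U(r,n) is U(n-r, n) = U(17,27).
Bases of U(17,27) are all (17)-element subsets.
|B(M*)| = C(27,17) = 8436285.

8436285


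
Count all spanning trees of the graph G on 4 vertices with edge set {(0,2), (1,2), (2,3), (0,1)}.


By Kirchhoff's matrix tree theorem, the number of spanning trees equals
the determinant of any cofactor of the Laplacian matrix L.
G has 4 vertices and 4 edges.
Computing the (3 x 3) cofactor determinant gives 3.

3


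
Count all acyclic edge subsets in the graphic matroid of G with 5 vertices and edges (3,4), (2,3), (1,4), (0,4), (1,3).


An independent set in a graphic matroid is an acyclic edge subset.
G has 5 vertices and 5 edges.
Enumerate all 2^5 = 32 subsets, checking for acyclicity.
Total independent sets = 28.

28


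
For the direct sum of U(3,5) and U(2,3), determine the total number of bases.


Bases of a direct sum M1 + M2: |B| = |B(M1)| * |B(M2)|.
|B(U(3,5))| = C(5,3) = 10.
|B(U(2,3))| = C(3,2) = 3.
Total bases = 10 * 3 = 30.

30


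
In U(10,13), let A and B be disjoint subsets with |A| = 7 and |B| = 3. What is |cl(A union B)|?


|A union B| = 7 + 3 = 10 (disjoint).
In U(10,13), cl(S) = S if |S| < 10, else cl(S) = E.
Since 10 >= 10, cl(A union B) = E.
|cl(A union B)| = 13.

13


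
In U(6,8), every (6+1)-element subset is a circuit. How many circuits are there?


In U(6,8), circuits are the (7)-element subsets.
Any set of 7 elements is dependent, and removing any one element gives
an independent set of size 6, so it is a minimal dependent set.
Number of circuits = (8 choose 7) = 8.

8


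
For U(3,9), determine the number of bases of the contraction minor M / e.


Contracting e from U(3,9) gives U(2,8).
Bases of U(2,8) = (8 choose 2) = 28.

28


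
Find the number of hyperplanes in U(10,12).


Hyperplanes of U(10,12) are flats of rank 9.
In a uniform matroid, these are exactly the (9)-element subsets.
Count = C(12,9) = 12! / (9! * 3!) = 220.

220


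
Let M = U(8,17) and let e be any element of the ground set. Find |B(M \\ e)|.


Deleting e from U(8,17) gives U(8,16) since n > r.
Bases of U(8,16) = (16 choose 8) = 12870.

12870


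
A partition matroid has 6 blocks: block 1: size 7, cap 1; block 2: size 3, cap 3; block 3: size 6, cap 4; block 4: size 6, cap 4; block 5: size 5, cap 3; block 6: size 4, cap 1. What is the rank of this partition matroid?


Rank of a partition matroid = sum of min(|Si|, ci) for each block.
= min(7,1) + min(3,3) + min(6,4) + min(6,4) + min(5,3) + min(4,1)
= 1 + 3 + 4 + 4 + 3 + 1
= 16.

16


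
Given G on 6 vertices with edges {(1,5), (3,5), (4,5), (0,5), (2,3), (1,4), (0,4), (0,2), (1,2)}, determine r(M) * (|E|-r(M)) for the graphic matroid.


r(M) = |V| - c = 6 - 1 = 5.
nullity = |E| - r(M) = 9 - 5 = 4.
Product = 5 * 4 = 20.

20


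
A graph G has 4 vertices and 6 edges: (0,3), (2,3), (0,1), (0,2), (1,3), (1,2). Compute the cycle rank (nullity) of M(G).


Cycle rank (nullity) = |E| - r(M) = |E| - (|V| - c).
|E| = 6, |V| = 4, c = 1.
Nullity = 6 - (4 - 1) = 6 - 3 = 3.

3


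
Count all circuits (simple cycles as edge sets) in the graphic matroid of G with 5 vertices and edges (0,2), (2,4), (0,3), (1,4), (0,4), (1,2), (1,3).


A circuit in a graphic matroid = edge set of a simple cycle.
G has 5 vertices and 7 edges.
Enumerating all minimal edge subsets forming cycles...
Total circuits found: 7.

7


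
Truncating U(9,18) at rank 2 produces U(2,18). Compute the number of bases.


Truncating U(9,18) to rank 2 gives U(2,18).
Bases of U(2,18) are all 2-element subsets of 18 elements.
Number of bases = (18 choose 2) = 153.

153


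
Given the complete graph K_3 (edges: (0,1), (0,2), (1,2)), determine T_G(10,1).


T(K_3; x,y) = x^2 + x + y.
T(10,1) = 100 + 10 + 1 = 111.

111


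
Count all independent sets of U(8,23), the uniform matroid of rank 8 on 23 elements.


Independent sets of U(8,23) are all subsets of size <= 8.
Count = C(23,0) + C(23,1) + C(23,2) + C(23,3) + C(23,4) + C(23,5) + C(23,6) + C(23,7) + C(23,8)
     = 1 + 23 + 253 + 1771 + 8855 + 33649 + 100947 + 245157 + 490314
     = 880970.

880970


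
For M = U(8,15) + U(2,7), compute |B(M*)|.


(M1+M2)* = M1* + M2*.
M1* = U(7,15), bases: C(15,7) = 6435.
M2* = U(5,7), bases: C(7,5) = 21.
|B(M*)| = 6435 * 21 = 135135.

135135


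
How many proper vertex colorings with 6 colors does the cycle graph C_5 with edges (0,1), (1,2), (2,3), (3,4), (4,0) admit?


P(C_5, k) = (k-1)^5 + (-1)^5*(k-1).
P(6) = (5)^5 - 5
= 3125 - 5 = 3120.

3120


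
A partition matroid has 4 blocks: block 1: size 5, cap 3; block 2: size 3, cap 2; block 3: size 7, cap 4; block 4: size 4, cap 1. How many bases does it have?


A basis picks exactly ci elements from block i.
Number of bases = product of C(|Si|, ci).
= C(5,3) * C(3,2) * C(7,4) * C(4,1)
= 10 * 3 * 35 * 4
= 4200.

4200


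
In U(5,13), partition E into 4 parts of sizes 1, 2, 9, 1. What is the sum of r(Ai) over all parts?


r(Ai) = min(|Ai|, 5) for each part.
Sum = min(1,5) + min(2,5) + min(9,5) + min(1,5)
    = 1 + 2 + 5 + 1
    = 9.

9


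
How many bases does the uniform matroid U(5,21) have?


Bases of U(5,21) are all 5-element subsets of the 21-element ground set.
Number of bases = C(21,5).
(21 choose 5) = 20349.

20349


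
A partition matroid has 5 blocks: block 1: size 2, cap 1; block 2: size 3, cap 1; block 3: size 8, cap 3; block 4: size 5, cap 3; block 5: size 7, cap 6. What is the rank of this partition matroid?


Rank of a partition matroid = sum of min(|Si|, ci) for each block.
= min(2,1) + min(3,1) + min(8,3) + min(5,3) + min(7,6)
= 1 + 1 + 3 + 3 + 6
= 14.

14


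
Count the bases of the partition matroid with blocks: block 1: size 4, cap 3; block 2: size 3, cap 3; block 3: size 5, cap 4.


A basis picks exactly ci elements from block i.
Number of bases = product of C(|Si|, ci).
= C(4,3) * C(3,3) * C(5,4)
= 4 * 1 * 5
= 20.

20


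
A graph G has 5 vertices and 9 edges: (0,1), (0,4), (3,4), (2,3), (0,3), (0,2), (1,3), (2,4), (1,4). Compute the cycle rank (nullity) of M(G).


Cycle rank (nullity) = |E| - r(M) = |E| - (|V| - c).
|E| = 9, |V| = 5, c = 1.
Nullity = 9 - (5 - 1) = 9 - 4 = 5.

5


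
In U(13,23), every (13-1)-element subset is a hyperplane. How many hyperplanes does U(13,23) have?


Hyperplanes of U(13,23) are flats of rank 12.
In a uniform matroid, these are exactly the (12)-element subsets.
Count = C(23,12) = 1352078.

1352078


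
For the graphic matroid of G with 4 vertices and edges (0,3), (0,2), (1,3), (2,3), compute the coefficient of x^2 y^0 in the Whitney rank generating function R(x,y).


R(x,y) = sum over A in 2^E of x^(r(E)-r(A)) * y^(|A|-r(A)).
G has 4 vertices, 4 edges. r(E) = 3.
Enumerate all 2^4 = 16 subsets.
Count subsets with r(E)-r(A)=2 and |A|-r(A)=0: 4.

4


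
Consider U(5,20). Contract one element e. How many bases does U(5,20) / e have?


Contracting e from U(5,20) gives U(4,19).
Bases of U(4,19) = C(19,4) = (19 * 18 * 17 * 16) / (1 * 2 * 3 * 4) = 3876.

3876


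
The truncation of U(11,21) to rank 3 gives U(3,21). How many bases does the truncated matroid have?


Truncating U(11,21) to rank 3 gives U(3,21).
Bases of U(3,21) are all 3-element subsets of 21 elements.
Number of bases = C(21,3) = 21! / (3! * 18!) = 1330.

1330


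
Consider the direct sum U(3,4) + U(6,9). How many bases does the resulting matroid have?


Bases of a direct sum M1 + M2: |B| = |B(M1)| * |B(M2)|.
|B(U(3,4))| = C(4,3) = 4.
|B(U(6,9))| = C(9,6) = 84.
Total bases = 4 * 84 = 336.

336


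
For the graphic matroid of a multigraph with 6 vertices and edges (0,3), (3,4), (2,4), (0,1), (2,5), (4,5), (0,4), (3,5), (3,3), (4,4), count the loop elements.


In a graphic matroid, a loop is a self-loop edge (u,u) with rank 0.
Examining all 10 edges for self-loops...
Self-loops found: (3,3), (4,4)
Number of loops = 2.

2


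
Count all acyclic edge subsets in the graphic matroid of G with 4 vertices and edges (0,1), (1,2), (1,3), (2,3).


An independent set in a graphic matroid is an acyclic edge subset.
G has 4 vertices and 4 edges.
Enumerate all 2^4 = 16 subsets, checking for acyclicity.
Total independent sets = 14.

14


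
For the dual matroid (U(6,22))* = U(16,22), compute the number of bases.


The dual of U(r,n) is U(n-r, n) = U(16,22).
Bases of U(16,22) are all (16)-element subsets.
|B(M*)| = C(22,16) = 74613.

74613


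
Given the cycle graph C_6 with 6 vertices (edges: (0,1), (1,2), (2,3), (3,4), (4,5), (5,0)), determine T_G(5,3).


T(C_6; x,y) = x + x^2 + ... + x^(5) + y.
T(5,3) = 5^1 + 5^2 + 5^3 + 5^4 + 5^5 + 3
= 5 + 25 + 125 + 625 + 3125 + 3
= 3908.

3908


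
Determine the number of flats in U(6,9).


Flats of U(6,9): every subset of size < 6 is a flat, plus E itself.
Count = (9 choose 0) + (9 choose 1) + (9 choose 2) + (9 choose 3) + (9 choose 4) + (9 choose 5) + 1
     = 1 + 9 + 36 + 84 + 126 + 126 + 1
     = 383.

383


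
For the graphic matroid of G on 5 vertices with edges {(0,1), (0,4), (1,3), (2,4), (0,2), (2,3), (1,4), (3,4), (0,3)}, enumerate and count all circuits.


A circuit in a graphic matroid = edge set of a simple cycle.
G has 5 vertices and 9 edges.
Enumerating all minimal edge subsets forming cycles...
Total circuits found: 22.

22


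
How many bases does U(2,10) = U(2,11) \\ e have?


Deleting e from U(2,11) gives U(2,10) since n > r.
Bases of U(2,10) = (10 choose 2) = 45.

45


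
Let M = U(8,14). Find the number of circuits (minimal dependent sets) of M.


In U(8,14), circuits are the (9)-element subsets.
Any set of 9 elements is dependent, and removing any one element gives
an independent set of size 8, so it is a minimal dependent set.
Number of circuits = C(14,9) = 2002.

2002


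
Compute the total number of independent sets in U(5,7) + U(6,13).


For a direct sum, |I(M1+M2)| = |I(M1)| * |I(M2)|.
|I(U(5,7))| = sum C(7,k) for k=0..5 = 120.
|I(U(6,13))| = sum C(13,k) for k=0..6 = 4096.
Total = 120 * 4096 = 491520.

491520


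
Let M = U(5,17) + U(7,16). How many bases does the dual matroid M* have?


(M1+M2)* = M1* + M2*.
M1* = U(12,17), bases: C(17,12) = 6188.
M2* = U(9,16), bases: C(16,9) = 11440.
|B(M*)| = 6188 * 11440 = 70790720.

70790720


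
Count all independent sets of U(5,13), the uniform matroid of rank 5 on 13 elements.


Independent sets of U(5,13) are all subsets of size <= 5.
Count = C(13,0) + C(13,1) + C(13,2) + C(13,3) + C(13,4) + C(13,5)
     = 1 + 13 + 78 + 286 + 715 + 1287
     = 2380.

2380


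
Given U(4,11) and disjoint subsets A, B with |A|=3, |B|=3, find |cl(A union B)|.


|A union B| = 3 + 3 = 6 (disjoint).
In U(4,11), cl(S) = S if |S| < 4, else cl(S) = E.
Since 6 >= 4, cl(A union B) = E.
|cl(A union B)| = 11.

11
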